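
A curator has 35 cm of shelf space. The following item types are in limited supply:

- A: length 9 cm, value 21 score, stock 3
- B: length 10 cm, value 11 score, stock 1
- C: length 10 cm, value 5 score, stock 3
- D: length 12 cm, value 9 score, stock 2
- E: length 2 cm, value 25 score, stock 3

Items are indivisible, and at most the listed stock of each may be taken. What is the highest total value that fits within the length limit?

138 score

Top feasible selections:
- 3×A + 3×E: length 33, value 138
- 2×A + 1×B + 3×E: length 34, value 128
- 2×A + 1×C + 3×E: length 34, value 122
Best: 138 score.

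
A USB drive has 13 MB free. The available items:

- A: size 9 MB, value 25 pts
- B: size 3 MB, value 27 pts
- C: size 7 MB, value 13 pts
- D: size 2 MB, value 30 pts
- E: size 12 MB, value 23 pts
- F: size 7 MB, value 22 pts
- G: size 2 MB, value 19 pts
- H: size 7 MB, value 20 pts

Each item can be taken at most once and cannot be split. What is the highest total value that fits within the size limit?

Check high-value combinations within 13 MB:
- B+D+F: size 3+2+7=12, value 27+30+22=79
- B+D+H: size 3+2+7=12, value 27+30+20=77
- B+D+G: size 3+2+2=7, value 27+30+19=76
Best: 79 pts.

79 pts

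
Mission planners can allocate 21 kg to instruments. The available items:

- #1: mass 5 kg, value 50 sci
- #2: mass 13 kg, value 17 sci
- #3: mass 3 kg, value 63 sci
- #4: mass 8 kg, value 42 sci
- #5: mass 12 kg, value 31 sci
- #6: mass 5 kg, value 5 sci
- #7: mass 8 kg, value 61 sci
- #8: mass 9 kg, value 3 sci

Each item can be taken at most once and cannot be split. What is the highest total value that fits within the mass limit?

Check high-value combinations within 21 kg:
- #1+#3+#6+#7: mass 5+3+5+8=21, value 50+63+5+61=179
- #1+#3+#7: mass 5+3+8=16, value 50+63+61=174
- #3+#4+#7: mass 3+8+8=19, value 63+42+61=166
- #1+#3+#4+#6: mass 5+3+8+5=21, value 50+63+42+5=160
- #1+#3+#4: mass 5+3+8=16, value 50+63+42=155
Best: 179 sci.

179 sci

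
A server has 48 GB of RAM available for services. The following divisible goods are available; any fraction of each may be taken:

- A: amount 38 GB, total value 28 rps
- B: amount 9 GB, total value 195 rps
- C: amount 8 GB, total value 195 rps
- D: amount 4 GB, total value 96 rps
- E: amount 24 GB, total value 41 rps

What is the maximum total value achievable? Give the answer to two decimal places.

529.21

Take in order of value per unit:
- C (195/8 per unit): all 8 → value 195, running total 195.00
- D (96/4 per unit): all 4 → value 96, running total 291.00
- B (195/9 per unit): all 9 → value 195, running total 486.00
- E (41/24 per unit): all 24 → value 41, running total 527.00
- A (28/38 per unit): 3 of 38 → value 3×28/38 = 2.2105, running total 529.21
Total 529.21.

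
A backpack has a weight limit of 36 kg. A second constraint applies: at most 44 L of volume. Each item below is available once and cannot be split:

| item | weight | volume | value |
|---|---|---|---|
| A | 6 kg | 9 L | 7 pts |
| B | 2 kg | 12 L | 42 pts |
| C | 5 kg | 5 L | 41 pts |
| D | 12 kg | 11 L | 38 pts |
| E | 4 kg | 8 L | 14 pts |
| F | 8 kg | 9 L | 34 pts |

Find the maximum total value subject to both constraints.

Feasible sets respecting both limits:
- B+C+D+F: weight 27, volume 37, value 155
- A+B+C+E+F: weight 25, volume 43, value 138
- B+C+D+E: weight 23, volume 36, value 135
- A+C+D+E+F: weight 35, volume 42, value 134
Best: 155 pts.

155 pts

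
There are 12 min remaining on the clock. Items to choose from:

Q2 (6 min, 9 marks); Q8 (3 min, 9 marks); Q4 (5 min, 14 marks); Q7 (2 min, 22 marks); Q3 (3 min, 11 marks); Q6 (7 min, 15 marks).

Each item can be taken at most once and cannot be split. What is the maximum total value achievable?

Check high-value combinations within 12 min:
- Q7+Q3+Q6: time 2+3+7=12, value 22+11+15=48
- Q4+Q7+Q3: time 5+2+3=10, value 14+22+11=47
- Q8+Q7+Q6: time 3+2+7=12, value 9+22+15=46
- Q8+Q4+Q7: time 3+5+2=10, value 9+14+22=45
Best: 48 marks.

48 marks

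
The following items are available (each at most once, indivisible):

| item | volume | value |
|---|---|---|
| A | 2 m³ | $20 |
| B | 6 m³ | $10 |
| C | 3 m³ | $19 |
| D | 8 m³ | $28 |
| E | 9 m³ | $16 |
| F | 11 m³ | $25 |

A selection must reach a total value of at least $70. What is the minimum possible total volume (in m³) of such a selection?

Subsets with value ≥ 70, sorted by total volume:
- A+B+C+D: volume 19, value 77
- A+D+F: volume 21, value 73
- A+C+D+E: volume 22, value 83
- A+B+C+F: volume 22, value 74
Minimum volume: 19 m³.

19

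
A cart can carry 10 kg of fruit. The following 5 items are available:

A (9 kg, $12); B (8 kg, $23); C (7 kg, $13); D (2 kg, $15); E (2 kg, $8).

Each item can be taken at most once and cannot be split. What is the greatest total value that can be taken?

$38

Check high-value combinations within 10 kg:
- B+D: weight 8+2=10, value 23+15=38
- B+E: weight 8+2=10, value 23+8=31
- C+D: weight 7+2=9, value 13+15=28
- D+E: weight 2+2=4, value 15+8=23
- B: weight 8, value 23
Best: $38.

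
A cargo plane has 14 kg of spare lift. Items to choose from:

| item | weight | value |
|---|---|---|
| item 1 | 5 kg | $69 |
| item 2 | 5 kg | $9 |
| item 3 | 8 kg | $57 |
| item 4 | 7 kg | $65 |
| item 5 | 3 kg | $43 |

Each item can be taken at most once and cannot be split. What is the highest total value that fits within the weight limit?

This is a 0/1 knapsack; check combinations near the capacity.
- item 1+item 4: weight 5+7=12, value 69+65=134
- item 1+item 3: weight 5+8=13, value 69+57=126
- item 1+item 2+item 5: weight 5+5+3=13, value 69+9+43=121
- item 1+item 5: weight 5+3=8, value 69+43=112
- item 4+item 5: weight 7+3=10, value 65+43=108
Best: $134.

$134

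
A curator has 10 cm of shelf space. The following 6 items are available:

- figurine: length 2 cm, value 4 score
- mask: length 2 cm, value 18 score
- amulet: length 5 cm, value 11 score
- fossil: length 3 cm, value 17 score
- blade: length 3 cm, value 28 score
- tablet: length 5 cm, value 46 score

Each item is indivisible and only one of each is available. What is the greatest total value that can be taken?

This is a 0/1 knapsack; check combinations near the capacity.
- mask+blade+tablet: length 2+3+5=10, value 18+28+46=92
- mask+fossil+tablet: length 2+3+5=10, value 18+17+46=81
- figurine+blade+tablet: length 2+3+5=10, value 4+28+46=78
- blade+tablet: length 3+5=8, value 28+46=74
Best: 92 score.

92 score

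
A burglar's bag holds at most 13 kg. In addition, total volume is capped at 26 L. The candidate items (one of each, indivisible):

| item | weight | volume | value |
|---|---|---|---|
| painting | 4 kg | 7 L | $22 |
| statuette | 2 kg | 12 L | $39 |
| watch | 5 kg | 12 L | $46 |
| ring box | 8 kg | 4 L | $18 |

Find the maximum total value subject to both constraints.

$85

Feasible sets respecting both limits:
- statuette+watch: weight 7, volume 24, value 85
- painting+watch: weight 9, volume 19, value 68
- watch+ring box: weight 13, volume 16, value 64
- painting+statuette: weight 6, volume 19, value 61
Best: $85.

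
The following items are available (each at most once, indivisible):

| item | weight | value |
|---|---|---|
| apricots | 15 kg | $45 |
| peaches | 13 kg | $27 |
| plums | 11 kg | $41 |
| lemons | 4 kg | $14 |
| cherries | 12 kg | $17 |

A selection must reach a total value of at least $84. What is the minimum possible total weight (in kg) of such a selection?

26

Subsets with value ≥ 84, sorted by total weight:
- apricots+plums: weight 26, value 86
- apricots+plums+lemons: weight 30, value 100
- apricots+peaches+lemons: weight 32, value 86
- peaches+plums+cherries: weight 36, value 85
Minimum weight: 26 kg.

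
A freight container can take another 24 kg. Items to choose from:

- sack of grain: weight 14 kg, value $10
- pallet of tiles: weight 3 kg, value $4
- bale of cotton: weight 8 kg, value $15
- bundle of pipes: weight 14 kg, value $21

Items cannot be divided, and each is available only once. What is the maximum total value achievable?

$36

This is a 0/1 knapsack; check combinations near the capacity.
- bale of cotton+bundle of pipes: weight 8+14=22, value 15+21=36
- pallet of tiles+bundle of pipes: weight 3+14=17, value 4+21=25
- sack of grain+bale of cotton: weight 14+8=22, value 10+15=25
- bundle of pipes: weight 14, value 21
Best: $36.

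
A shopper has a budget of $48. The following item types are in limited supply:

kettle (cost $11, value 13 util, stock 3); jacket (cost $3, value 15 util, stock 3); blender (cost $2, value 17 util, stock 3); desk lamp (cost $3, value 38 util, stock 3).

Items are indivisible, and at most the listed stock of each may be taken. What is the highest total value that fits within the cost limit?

Top feasible selections:
- 2×kettle + 3×jacket + 3×blender + 3×desk lamp: cost 46, value 236
- 1×kettle + 3×jacket + 3×blender + 3×desk lamp: cost 35, value 223
Best: 236 util.

236 util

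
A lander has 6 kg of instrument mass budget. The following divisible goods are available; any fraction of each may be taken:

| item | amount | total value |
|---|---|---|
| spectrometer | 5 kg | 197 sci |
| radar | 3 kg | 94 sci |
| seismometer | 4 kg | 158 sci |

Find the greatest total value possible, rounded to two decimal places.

Take in order of value per unit:
- seismometer (158/4 per unit): all 4 → value 158, running total 158.00
- spectrometer (197/5 per unit): 2 of 5 → value 2×197/5 = 78.8000, running total 236.80
Total 236.80.

236.80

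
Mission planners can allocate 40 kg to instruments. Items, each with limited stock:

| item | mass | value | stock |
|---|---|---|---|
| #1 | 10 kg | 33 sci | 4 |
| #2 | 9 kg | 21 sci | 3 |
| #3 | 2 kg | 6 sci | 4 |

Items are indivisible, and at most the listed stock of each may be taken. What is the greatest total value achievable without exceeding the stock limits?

Top feasible selections:
- 4×#1: mass 40, value 132
- 3×#1 + 4×#3: mass 38, value 123
- 3×#1 + 1×#2: mass 39, value 120
- 3×#1 + 3×#3: mass 36, value 117
Best: 132 sci.

132 sci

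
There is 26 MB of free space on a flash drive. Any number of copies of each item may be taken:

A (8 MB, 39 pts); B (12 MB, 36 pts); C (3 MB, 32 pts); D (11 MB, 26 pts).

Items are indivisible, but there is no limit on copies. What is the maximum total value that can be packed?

Best value-per-unit is C at 32/3, and filling with it alone uses size 8×3=24. No mix of the others beats 8×32 = 256.

256 pts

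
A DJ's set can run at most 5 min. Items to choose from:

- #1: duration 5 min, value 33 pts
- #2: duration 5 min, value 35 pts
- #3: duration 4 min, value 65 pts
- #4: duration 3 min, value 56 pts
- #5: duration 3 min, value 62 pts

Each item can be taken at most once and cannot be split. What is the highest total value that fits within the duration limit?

This is a 0/1 knapsack; check combinations near the capacity.
- #3: duration 4, value 65
- #5: duration 3, value 62
- #4: duration 3, value 56
- #2: duration 5, value 35
- #1: duration 5, value 33
Best: 65 pts.

65 pts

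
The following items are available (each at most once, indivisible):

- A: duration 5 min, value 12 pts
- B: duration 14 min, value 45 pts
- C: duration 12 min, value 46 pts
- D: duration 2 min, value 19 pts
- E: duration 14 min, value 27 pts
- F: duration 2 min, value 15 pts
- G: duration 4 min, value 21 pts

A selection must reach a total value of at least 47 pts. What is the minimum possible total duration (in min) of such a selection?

8

Subsets with value ≥ 47, sorted by total duration:
- D+F+G: duration 8, value 55
- A+D+G: duration 11, value 52
- A+F+G: duration 11, value 48
- A+D+F+G: duration 13, value 67
Minimum duration: 8 min.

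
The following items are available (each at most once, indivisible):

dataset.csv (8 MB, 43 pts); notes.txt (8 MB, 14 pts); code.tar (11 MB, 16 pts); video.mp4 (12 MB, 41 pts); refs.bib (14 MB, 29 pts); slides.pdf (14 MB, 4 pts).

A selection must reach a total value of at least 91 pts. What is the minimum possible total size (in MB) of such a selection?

28

Subsets with value ≥ 91, sorted by total size:
- dataset.csv+notes.txt+video.mp4: size 28, value 98
- dataset.csv+code.tar+video.mp4: size 31, value 100
- dataset.csv+video.mp4+refs.bib: size 34, value 113
- dataset.csv+notes.txt+code.tar+video.mp4: size 39, value 114
Minimum size: 28 MB.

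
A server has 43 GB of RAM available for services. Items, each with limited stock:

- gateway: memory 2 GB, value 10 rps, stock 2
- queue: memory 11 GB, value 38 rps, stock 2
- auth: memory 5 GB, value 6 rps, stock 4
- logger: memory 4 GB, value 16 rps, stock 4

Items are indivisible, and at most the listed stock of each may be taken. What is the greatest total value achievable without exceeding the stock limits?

160 rps

Top feasible selections:
- 2×gateway + 2×queue + 4×logger: memory 42, value 160
- 1×gateway + 2×queue + 4×logger: memory 40, value 150
- 2×gateway + 2×queue + 1×auth + 3×logger: memory 43, value 150
- 2×queue + 1×auth + 4×logger: memory 43, value 146
Best: 160 rps.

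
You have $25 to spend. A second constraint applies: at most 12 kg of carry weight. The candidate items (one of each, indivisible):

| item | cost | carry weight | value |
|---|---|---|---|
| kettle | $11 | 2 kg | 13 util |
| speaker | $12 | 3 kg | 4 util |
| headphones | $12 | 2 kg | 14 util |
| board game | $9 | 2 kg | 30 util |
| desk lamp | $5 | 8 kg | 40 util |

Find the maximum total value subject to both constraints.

83 util

Feasible sets respecting both limits:
- kettle+board game+desk lamp: cost 25, carry weight 12, value 83
- board game+desk lamp: cost 14, carry weight 10, value 70
- headphones+desk lamp: cost 17, carry weight 10, value 54
- kettle+desk lamp: cost 16, carry weight 10, value 53
Best: 83 util.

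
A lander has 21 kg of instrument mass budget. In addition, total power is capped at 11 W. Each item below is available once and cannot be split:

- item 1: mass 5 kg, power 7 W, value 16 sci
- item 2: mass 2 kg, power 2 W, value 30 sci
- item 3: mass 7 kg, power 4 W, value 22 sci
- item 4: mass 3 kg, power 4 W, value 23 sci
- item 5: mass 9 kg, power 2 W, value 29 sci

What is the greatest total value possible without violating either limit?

82 sci

Feasible sets respecting both limits:
- item 2+item 4+item 5: mass 14, power 8, value 82
- item 2+item 3+item 5: mass 18, power 8, value 81
- item 2+item 3+item 4: mass 12, power 10, value 75
Best: 82 sci.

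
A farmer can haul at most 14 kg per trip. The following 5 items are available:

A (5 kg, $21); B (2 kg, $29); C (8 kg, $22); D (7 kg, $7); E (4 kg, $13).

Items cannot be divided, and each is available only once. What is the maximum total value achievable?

$64

Check high-value combinations within 14 kg:
- B+C+E: weight 2+8+4=14, value 29+22+13=64
- A+B+E: weight 5+2+4=11, value 21+29+13=63
- A+B+D: weight 5+2+7=14, value 21+29+7=57
- B+C: weight 2+8=10, value 29+22=51
Best: $64.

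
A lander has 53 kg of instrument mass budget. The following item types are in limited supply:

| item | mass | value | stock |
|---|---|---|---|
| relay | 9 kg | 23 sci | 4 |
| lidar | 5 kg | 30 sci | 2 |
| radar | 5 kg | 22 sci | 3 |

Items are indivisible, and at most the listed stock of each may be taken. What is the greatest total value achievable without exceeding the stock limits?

Top feasible selections:
- 3×relay + 2×lidar + 3×radar: mass 52, value 195
- 4×relay + 2×lidar + 1×radar: mass 51, value 174
- 3×relay + 2×lidar + 2×radar: mass 47, value 173
- 2×relay + 2×lidar + 3×radar: mass 43, value 172
Best: 195 sci.

195 sci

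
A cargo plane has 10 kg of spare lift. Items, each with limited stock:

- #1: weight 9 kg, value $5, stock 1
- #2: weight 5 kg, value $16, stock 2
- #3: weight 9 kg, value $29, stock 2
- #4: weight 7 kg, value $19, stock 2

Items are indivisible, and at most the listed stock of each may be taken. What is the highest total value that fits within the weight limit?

$32

Top feasible selections:
- 2×#2: weight 10, value 32
- 1×#3: weight 9, value 29
- 1×#4: weight 7, value 19
Best: $32.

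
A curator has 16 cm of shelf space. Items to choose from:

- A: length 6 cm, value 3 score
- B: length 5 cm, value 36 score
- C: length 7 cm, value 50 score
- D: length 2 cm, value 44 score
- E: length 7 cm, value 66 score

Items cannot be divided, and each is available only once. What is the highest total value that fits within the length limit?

160 score

Check high-value combinations within 16 cm:
- C+D+E: length 7+2+7=16, value 50+44+66=160
- B+D+E: length 5+2+7=14, value 36+44+66=146
- B+C+D: length 5+7+2=14, value 36+50+44=130
Best: 160 score.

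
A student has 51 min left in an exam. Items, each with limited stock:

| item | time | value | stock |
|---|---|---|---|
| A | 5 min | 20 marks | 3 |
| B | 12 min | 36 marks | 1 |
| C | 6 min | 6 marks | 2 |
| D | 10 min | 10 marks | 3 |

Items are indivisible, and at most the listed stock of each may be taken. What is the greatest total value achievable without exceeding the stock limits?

118 marks

Best selections within time 51 and stock limits:
- 3×A + 1×B + 2×C + 1×D: time 49, value 118
- 3×A + 1×B + 2×D: time 47, value 116
- 3×A + 1×B + 1×C + 1×D: time 43, value 112
Best: 118 marks.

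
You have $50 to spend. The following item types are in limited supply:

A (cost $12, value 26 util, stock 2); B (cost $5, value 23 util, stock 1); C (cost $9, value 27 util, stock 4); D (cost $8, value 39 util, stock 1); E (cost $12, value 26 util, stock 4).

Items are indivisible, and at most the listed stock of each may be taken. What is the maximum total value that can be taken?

170 util

Top feasible selections:
- 1×B + 4×C + 1×D: cost 49, value 170
- 4×C + 1×D: cost 44, value 147
- 3×C + 1×D + 1×E: cost 47, value 146
Best: 170 util.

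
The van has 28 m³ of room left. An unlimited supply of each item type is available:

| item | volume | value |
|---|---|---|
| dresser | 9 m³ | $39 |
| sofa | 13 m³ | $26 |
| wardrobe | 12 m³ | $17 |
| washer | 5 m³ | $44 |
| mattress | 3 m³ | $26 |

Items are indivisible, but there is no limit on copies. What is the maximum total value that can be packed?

Best value-per-unit is washer at 44/5; filling with it alone gives 5×44 = 220.
Optimal mix: 5×washer + 1×mattress → volume 28, value 246.

$246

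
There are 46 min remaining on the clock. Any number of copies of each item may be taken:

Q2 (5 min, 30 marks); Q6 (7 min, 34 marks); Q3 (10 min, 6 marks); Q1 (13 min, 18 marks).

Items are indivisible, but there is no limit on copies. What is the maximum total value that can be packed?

270 marks

Best value-per-unit is Q2 at 30/5, and filling with it alone uses time 9×5=45. No mix of the others beats 9×30 = 270.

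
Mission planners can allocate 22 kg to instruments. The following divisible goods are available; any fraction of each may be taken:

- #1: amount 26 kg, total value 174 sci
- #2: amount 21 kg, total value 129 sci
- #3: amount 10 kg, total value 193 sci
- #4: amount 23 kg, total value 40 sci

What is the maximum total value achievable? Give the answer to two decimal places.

Take in order of value per unit:
- #3 (193/10 per unit): all 10 → value 193, running total 193.00
- #1 (174/26 per unit): 12 of 26 → value 12×174/26 = 80.3077, running total 273.31
Total 273.31.

273.31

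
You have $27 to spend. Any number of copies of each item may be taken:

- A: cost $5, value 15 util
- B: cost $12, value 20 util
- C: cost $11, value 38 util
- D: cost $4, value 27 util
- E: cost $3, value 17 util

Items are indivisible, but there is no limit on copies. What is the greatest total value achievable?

179 util

Best value-per-unit is D at 27/4; filling with it alone gives 6×27 = 162.
Optimal mix: 6×D + 1×E → cost 27, value 179.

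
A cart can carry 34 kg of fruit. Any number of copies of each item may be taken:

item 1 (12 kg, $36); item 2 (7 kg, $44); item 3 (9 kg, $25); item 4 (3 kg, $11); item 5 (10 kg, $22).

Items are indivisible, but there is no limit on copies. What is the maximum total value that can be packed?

$198

Best value-per-unit is item 2 at 44/7; filling with it alone gives 4×44 = 176.
Optimal mix: 4×item 2 + 2×item 4 → weight 34, value 198.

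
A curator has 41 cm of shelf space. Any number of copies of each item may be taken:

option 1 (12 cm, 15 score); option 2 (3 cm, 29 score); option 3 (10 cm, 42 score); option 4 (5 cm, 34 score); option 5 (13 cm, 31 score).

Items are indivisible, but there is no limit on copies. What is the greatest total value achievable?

Best value-per-unit is option 2 at 29/3; filling with it alone gives 13×29 = 377.
Optimal mix: 12×option 2 + 1×option 4 → length 41, value 382.

382 score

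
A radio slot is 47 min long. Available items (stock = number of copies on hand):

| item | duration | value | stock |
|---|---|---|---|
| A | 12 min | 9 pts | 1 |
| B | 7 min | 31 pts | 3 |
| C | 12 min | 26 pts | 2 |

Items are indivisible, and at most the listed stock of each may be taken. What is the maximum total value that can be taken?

145 pts

Top feasible selections:
- 3×B + 2×C: duration 45, value 145
- 1×A + 3×B + 1×C: duration 45, value 128
- 3×B + 1×C: duration 33, value 119
Best: 145 pts.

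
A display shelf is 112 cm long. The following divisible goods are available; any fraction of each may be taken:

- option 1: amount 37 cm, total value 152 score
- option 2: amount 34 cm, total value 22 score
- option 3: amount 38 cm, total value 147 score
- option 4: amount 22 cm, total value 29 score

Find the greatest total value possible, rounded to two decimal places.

337.71

Take in order of value per unit:
- option 1 (152/37 per unit): all 37 → value 152, running total 152.00
- option 3 (147/38 per unit): all 38 → value 147, running total 299.00
- option 4 (29/22 per unit): all 22 → value 29, running total 328.00
- option 2 (22/34 per unit): 15 of 34 → value 15×22/34 = 9.7059, running total 337.71
Total 337.71.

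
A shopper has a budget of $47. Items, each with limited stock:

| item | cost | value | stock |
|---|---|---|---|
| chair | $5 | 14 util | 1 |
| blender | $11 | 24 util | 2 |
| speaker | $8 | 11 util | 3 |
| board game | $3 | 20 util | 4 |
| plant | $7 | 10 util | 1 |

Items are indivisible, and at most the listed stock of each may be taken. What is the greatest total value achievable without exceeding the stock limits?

Top feasible selections:
- 1×chair + 2×blender + 1×speaker + 4×board game: cost 47, value 153
- 1×chair + 2×blender + 4×board game + 1×plant: cost 46, value 152
- 1×chair + 2×blender + 4×board game: cost 39, value 142
- 1×chair + 1×blender + 2×speaker + 4×board game: cost 44, value 140
Best: 153 util.

153 util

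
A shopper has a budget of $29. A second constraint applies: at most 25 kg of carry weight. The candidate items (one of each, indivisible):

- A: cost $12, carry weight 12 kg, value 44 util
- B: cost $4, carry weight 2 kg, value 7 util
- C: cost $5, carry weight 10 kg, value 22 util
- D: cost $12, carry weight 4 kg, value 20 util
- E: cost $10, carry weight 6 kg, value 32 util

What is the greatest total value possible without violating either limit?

83 util

Feasible sets respecting both limits:
- A+B+E: cost 26, carry weight 20, value 83
- A+E: cost 22, carry weight 18, value 76
- C+D+E: cost 27, carry weight 20, value 74
Best: 83 util.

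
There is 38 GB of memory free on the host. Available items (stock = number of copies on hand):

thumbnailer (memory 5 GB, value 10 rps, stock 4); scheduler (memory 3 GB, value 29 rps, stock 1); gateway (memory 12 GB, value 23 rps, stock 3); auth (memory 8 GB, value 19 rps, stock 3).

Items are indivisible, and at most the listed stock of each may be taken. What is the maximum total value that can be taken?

106 rps

Top feasible selections:
- 2×thumbnailer + 1×scheduler + 3×auth: memory 37, value 106
- 3×thumbnailer + 1×scheduler + 1×gateway + 1×auth: memory 38, value 101
Best: 106 rps.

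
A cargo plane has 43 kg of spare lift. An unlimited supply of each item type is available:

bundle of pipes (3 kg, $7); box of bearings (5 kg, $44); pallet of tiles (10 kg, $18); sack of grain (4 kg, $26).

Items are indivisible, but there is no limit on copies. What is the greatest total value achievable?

Best value-per-unit is box of bearings at 44/5; filling with it alone gives 8×44 = 352.
Optimal mix: 7×box of bearings + 2×sack of grain → weight 43, value 360.

$360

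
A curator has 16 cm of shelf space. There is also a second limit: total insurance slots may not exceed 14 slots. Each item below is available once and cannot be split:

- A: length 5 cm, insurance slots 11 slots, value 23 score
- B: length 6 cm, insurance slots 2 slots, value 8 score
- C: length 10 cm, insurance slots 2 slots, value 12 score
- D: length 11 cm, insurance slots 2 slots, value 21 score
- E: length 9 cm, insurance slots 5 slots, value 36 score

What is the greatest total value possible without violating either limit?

Feasible sets respecting both limits:
- A+D: length 16, insurance slots 13, value 44
- B+E: length 15, insurance slots 7, value 44
- E: length 9, insurance slots 5, value 36
- A+C: length 15, insurance slots 13, value 35
Best: 44 score.

44 score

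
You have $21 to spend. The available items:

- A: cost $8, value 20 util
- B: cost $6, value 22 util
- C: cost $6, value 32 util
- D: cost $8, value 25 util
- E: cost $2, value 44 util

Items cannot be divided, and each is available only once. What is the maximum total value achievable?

Check high-value combinations within $21:
- C+D+E: cost 6+8+2=16, value 32+25+44=101
- B+C+E: cost 6+6+2=14, value 22+32+44=98
- A+C+E: cost 8+6+2=16, value 20+32+44=96
- B+D+E: cost 6+8+2=16, value 22+25+44=91
- A+D+E: cost 8+8+2=18, value 20+25+44=89
Best: 101 util.

101 util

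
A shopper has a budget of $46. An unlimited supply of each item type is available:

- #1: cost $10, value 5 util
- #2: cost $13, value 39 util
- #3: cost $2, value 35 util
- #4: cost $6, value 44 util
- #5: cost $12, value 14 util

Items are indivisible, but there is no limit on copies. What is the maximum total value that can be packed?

805 util

Best value-per-unit is #3 at 35/2, and filling with it alone uses cost 23×2=46. No mix of the others beats 23×35 = 805.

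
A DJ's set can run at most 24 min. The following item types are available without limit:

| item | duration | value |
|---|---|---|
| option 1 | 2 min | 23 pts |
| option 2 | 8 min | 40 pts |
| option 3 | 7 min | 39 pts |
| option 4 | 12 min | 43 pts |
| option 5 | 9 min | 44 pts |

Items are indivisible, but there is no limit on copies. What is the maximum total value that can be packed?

276 pts

Best value-per-unit is option 1 at 23/2, and filling with it alone uses duration 12×2=24. No mix of the others beats 12×23 = 276.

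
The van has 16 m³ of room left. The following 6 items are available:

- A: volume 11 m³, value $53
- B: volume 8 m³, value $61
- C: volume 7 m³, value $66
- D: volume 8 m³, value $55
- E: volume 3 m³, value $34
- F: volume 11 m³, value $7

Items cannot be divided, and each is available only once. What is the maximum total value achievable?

$127

Check high-value combinations within 16 m³:
- B+C: volume 8+7=15, value 61+66=127
- C+D: volume 7+8=15, value 66+55=121
- B+D: volume 8+8=16, value 61+55=116
Best: $127.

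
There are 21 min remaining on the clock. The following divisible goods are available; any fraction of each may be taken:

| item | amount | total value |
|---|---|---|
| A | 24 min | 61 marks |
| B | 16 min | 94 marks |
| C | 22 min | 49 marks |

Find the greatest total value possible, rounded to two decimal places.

Take in order of value per unit:
- B (94/16 per unit): all 16 → value 94, running total 94.00
- A (61/24 per unit): 5 of 24 → value 5×61/24 = 12.7083, running total 106.71
Total 106.71.

106.71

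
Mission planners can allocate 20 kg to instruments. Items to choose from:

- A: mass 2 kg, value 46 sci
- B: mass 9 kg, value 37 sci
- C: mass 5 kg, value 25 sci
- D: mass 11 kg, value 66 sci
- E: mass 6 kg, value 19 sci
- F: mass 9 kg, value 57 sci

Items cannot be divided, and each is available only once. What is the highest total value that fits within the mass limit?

140 sci

This is a 0/1 knapsack; check combinations near the capacity.
- A+B+F: mass 2+9+9=20, value 46+37+57=140
- A+C+D: mass 2+5+11=18, value 46+25+66=137
- A+D+E: mass 2+11+6=19, value 46+66+19=131
Best: 140 sci.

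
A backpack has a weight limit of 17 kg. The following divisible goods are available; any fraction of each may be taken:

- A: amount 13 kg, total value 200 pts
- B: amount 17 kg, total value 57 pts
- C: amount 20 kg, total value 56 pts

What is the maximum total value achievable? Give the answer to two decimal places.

Take in order of value per unit:
- A (200/13 per unit): all 13 → value 200, running total 200.00
- B (57/17 per unit): 4 of 17 → value 4×57/17 = 13.4118, running total 213.41
Total 213.41.

213.41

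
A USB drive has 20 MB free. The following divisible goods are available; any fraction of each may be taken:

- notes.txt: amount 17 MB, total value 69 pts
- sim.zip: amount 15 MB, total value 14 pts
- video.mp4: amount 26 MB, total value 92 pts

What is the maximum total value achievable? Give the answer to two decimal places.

79.62

Take in order of value per unit:
- notes.txt (69/17 per unit): all 17 → value 69, running total 69.00
- video.mp4 (92/26 per unit): 3 of 26 → value 3×92/26 = 10.6154, running total 79.62
Total 79.62.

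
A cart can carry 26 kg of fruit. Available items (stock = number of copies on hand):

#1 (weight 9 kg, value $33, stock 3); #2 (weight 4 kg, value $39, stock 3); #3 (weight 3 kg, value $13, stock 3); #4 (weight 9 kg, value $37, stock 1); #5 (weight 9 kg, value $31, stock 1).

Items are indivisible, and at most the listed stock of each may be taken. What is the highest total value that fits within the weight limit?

$167

Best selections within weight 26 and stock limits:
- 3×#2 + 1×#3 + 1×#4: weight 24, value 167
- 1×#1 + 3×#2 + 1×#3: weight 24, value 163
Best: $167.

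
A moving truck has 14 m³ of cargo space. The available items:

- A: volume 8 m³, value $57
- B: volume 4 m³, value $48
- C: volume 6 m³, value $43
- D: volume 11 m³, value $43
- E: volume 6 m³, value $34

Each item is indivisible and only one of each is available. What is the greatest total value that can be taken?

$105

This is a 0/1 knapsack; check combinations near the capacity.
- A+B: volume 8+4=12, value 57+48=105
- A+C: volume 8+6=14, value 57+43=100
- B+C: volume 4+6=10, value 48+43=91
Best: $105.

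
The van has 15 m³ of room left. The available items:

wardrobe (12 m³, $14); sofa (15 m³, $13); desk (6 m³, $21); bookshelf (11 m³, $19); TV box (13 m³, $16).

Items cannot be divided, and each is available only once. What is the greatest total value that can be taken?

This is a 0/1 knapsack; check combinations near the capacity.
- desk: volume 6, value 21
- bookshelf: volume 11, value 19
- TV box: volume 13, value 16
Best: $21.

$21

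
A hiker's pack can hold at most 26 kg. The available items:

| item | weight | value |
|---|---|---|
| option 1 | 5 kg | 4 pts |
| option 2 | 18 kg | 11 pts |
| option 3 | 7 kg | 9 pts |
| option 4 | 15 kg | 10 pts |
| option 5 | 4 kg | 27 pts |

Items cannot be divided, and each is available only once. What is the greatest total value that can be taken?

46 pts

Check high-value combinations within 26 kg:
- option 3+option 4+option 5: weight 7+15+4=26, value 9+10+27=46
- option 1+option 4+option 5: weight 5+15+4=24, value 4+10+27=41
- option 1+option 3+option 5: weight 5+7+4=16, value 4+9+27=40
- option 2+option 5: weight 18+4=22, value 11+27=38
- option 4+option 5: weight 15+4=19, value 10+27=37
Best: 46 pts.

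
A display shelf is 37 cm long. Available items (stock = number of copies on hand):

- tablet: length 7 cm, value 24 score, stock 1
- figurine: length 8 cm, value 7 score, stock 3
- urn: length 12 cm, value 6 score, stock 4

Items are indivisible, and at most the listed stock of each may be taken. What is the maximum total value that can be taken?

Top feasible selections:
- 1×tablet + 3×figurine: length 31, value 45
- 1×tablet + 2×figurine + 1×urn: length 35, value 44
Best: 45 score.

45 score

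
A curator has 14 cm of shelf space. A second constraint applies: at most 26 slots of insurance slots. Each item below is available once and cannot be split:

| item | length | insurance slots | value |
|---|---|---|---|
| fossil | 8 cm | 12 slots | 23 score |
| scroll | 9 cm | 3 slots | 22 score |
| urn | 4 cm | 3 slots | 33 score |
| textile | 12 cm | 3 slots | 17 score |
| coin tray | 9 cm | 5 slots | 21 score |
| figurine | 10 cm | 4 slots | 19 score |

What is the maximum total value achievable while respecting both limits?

Feasible sets respecting both limits:
- fossil+urn: length 12, insurance slots 15, value 56
- scroll+urn: length 13, insurance slots 6, value 55
- urn+coin tray: length 13, insurance slots 8, value 54
- urn+figurine: length 14, insurance slots 7, value 52
Best: 56 score.

56 score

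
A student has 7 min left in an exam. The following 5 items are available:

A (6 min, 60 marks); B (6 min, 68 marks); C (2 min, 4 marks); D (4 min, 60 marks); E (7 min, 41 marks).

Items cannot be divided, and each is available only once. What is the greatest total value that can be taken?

Check high-value combinations within 7 min:
- B: time 6, value 68
- C+D: time 2+4=6, value 4+60=64
- D: time 4, value 60
Best: 68 marks.

68 marks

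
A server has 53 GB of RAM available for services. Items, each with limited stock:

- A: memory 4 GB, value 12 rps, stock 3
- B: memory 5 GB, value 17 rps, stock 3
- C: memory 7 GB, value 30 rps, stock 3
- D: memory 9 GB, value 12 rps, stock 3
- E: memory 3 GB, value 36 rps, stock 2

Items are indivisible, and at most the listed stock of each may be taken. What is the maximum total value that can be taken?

Top feasible selections:
- 2×A + 3×B + 3×C + 2×E: memory 50, value 237
- 3×A + 2×B + 3×C + 2×E: memory 49, value 232
Best: 237 rps.

237 rps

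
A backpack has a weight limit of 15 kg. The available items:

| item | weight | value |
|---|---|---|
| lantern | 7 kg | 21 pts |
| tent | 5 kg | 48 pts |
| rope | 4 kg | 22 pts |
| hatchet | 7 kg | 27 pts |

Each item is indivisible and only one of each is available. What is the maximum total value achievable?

75 pts

Check high-value combinations within 15 kg:
- tent+hatchet: weight 5+7=12, value 48+27=75
- tent+rope: weight 5+4=9, value 48+22=70
- lantern+tent: weight 7+5=12, value 21+48=69
- rope+hatchet: weight 4+7=11, value 22+27=49
- tent: weight 5, value 48
Best: 75 pts.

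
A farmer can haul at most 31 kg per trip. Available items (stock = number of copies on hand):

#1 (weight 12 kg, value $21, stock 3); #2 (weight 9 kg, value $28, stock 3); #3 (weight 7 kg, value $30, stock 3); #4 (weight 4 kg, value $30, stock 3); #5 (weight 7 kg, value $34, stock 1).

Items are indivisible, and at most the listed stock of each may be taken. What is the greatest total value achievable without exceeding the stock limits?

Best selections within weight 31 and stock limits:
- 1×#3 + 3×#4 + 1×#5: weight 26, value 154
- 2×#3 + 2×#4 + 1×#5: weight 29, value 154
- 1×#2 + 3×#4 + 1×#5: weight 28, value 152
- 1×#2 + 1×#3 + 2×#4 + 1×#5: weight 31, value 152
Best: $154.

$154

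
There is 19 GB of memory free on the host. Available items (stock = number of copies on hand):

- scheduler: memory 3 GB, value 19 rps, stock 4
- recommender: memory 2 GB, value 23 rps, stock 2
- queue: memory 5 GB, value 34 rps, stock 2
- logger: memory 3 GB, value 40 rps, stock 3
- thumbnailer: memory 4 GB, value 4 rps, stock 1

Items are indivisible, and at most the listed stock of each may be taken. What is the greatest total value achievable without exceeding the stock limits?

Best selections within memory 19 and stock limits:
- 2×scheduler + 2×recommender + 3×logger: memory 19, value 204
- 2×recommender + 1×queue + 3×logger: memory 18, value 200
Best: 204 rps.

204 rps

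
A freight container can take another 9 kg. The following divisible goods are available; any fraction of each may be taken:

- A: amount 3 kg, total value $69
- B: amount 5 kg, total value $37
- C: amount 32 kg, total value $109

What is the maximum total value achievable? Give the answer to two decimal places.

Take in order of value per unit:
- A (69/3 per unit): all 3 → value 69, running total 69.00
- B (37/5 per unit): all 5 → value 37, running total 106.00
- C (109/32 per unit): 1 of 32 → value 1×109/32 = 3.4063, running total 109.41
Total 109.41.

109.41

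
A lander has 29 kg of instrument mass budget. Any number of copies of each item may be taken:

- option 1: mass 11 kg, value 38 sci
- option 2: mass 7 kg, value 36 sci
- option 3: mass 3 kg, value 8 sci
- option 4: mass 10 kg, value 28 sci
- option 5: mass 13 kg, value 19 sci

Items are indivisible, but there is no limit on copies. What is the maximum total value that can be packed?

144 sci

Best value-per-unit is option 2 at 36/7, and filling with it alone uses mass 4×7=28. No mix of the others beats 4×36 = 144.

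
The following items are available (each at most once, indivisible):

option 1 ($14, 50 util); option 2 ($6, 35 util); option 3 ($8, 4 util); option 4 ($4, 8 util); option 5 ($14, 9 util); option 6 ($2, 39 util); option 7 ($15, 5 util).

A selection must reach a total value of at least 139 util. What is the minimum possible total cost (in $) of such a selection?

Subsets with value ≥ 139, sorted by total cost:
- option 1+option 2+option 4+option 5+option 6: cost 40, value 141
- option 1+option 2+option 3+option 4+option 5+option 6: cost 48, value 145
Minimum cost: 40 $.

40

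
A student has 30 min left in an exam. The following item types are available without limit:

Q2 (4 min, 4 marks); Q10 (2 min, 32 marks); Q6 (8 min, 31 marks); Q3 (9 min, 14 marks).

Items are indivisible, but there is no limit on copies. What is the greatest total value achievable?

Best value-per-unit is Q10 at 32/2, and filling with it alone uses time 15×2=30. No mix of the others beats 15×32 = 480.

480 marks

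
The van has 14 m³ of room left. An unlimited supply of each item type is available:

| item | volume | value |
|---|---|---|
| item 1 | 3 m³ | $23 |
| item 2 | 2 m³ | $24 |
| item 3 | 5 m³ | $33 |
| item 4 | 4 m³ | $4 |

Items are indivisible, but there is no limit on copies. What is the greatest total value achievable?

$168

Best value-per-unit is item 2 at 24/2, and filling with it alone uses volume 7×2=14. No mix of the others beats 7×24 = 168.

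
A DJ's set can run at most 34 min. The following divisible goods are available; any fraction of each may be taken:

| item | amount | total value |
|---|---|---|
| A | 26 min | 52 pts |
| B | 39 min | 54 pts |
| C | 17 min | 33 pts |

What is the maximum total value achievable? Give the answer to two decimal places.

Take in order of value per unit:
- A (52/26 per unit): all 26 → value 52, running total 52.00
- C (33/17 per unit): 8 of 17 → value 8×33/17 = 15.5294, running total 67.53
Total 67.53.

67.53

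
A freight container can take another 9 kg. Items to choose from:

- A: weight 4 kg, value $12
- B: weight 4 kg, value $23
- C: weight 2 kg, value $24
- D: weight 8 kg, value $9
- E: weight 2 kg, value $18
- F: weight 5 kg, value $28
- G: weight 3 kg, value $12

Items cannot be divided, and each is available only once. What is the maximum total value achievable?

$70

Check high-value combinations within 9 kg:
- C+E+F: weight 2+2+5=9, value 24+18+28=70
- B+C+E: weight 4+2+2=8, value 23+24+18=65
- B+C+G: weight 4+2+3=9, value 23+24+12=59
- C+E+G: weight 2+2+3=7, value 24+18+12=54
- A+C+E: weight 4+2+2=8, value 12+24+18=54
Best: $70.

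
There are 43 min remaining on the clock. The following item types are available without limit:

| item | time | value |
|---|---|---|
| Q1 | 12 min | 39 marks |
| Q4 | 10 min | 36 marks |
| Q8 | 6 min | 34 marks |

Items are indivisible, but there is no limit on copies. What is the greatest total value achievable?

Best value-per-unit is Q8 at 34/6, and filling with it alone uses time 7×6=42. No mix of the others beats 7×34 = 238.

238 marks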